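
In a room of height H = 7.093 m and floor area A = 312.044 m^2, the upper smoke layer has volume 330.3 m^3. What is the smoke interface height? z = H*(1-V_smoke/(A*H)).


V/(A*H) = 0.14923
1 - 0.14923 = 0.85077
z = 7.093 * 0.85077 = 6.0345 m

6.0345 m


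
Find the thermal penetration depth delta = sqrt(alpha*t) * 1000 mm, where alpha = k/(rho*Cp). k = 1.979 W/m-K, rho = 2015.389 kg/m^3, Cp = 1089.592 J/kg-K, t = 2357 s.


alpha = 1.979 / (2015.389 * 1089.592) = 9.0120e-07 m^2/s
alpha * t = 0.0021241
delta = sqrt(0.0021241) * 1000 = 46.088 mm

46.088 mm


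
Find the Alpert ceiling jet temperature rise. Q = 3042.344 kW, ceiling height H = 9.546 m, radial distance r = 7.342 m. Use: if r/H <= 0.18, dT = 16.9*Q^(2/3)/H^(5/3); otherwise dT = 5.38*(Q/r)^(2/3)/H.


r/H = 7.342 / 9.546 = 0.76912
r/H > 0.18, so dT = 5.38*(Q/r)^(2/3)/H
Q/r = 414.38
(Q/r)^(2/3) = 55.581
dT = 5.38 * 55.581 / 9.546 = 31.325 K

31.325 K


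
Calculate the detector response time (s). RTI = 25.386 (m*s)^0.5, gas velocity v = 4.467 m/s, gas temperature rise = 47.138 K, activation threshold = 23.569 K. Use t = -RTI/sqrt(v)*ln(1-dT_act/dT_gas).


dT_act/dT_gas = 0.5
ln(1 - 0.5) = -0.69315
t = -25.386 / sqrt(4.467) * -0.69315 = 8.3255 s

8.3255 s


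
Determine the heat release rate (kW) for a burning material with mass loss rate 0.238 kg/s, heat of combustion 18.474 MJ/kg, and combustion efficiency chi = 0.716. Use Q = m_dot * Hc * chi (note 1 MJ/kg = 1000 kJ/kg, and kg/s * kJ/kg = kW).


Hc = 18.474 MJ/kg = 18.474 * 1000 kJ/kg = 18474 kJ/kg
Q = 0.238 kg/s * 18474 kJ/kg * 0.716 = 3148.1 kW

3148.1 kW


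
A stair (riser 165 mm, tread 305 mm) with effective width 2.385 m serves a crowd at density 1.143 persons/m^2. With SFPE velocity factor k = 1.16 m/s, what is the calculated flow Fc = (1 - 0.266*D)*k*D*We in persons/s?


1 - 0.266*D = 1 - 0.266*1.143 = 0.69596
Fs = 0.69596 * 1.16 * 1.143 = 0.92276 persons/(s*m)
Fc = 0.92276 * 2.385 = 2.2008 persons/s

2.2008 persons/s


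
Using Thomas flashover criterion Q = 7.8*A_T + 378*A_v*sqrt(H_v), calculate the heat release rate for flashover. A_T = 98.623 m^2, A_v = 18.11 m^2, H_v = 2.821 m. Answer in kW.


7.8*A_T = 769.26
sqrt(H_v) = 1.6796
378*A_v*sqrt(H_v) = 11498
Q = 769.26 + 11498 = 12267 kW

12267 kW


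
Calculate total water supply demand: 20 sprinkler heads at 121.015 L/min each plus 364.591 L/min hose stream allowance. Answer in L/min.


Sprinkler demand = 20 * 121.015 = 2420.3 L/min
Total = 2420.3 + 364.591 = 2784.891 L/min

2784.891 L/min


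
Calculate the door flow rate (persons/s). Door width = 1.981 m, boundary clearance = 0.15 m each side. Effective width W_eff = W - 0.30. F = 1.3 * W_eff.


W_eff = 1.981 - 0.30 = 1.681 m
F = 1.3 * 1.681 = 2.1853 persons/s

2.1853 persons/s


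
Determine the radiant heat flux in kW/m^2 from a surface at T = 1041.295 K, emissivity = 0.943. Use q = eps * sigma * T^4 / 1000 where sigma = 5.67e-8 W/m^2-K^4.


T^4 = 1.1757e+12
q = 0.943 * 5.67e-8 * 1.1757e+12 / 1000 = 62.862 kW/m^2

62.862 kW/m^2


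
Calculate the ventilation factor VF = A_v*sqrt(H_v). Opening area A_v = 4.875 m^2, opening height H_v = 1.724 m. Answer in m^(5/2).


sqrt(H_v) = 1.3130
VF = 4.875 * 1.3130 = 6.4009 m^(5/2)

6.4009 m^(5/2)


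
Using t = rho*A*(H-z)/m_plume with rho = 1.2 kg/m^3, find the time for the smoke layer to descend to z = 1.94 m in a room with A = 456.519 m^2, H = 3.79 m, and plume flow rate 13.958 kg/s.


H - z = 1.85 m
t = 1.2 * 456.519 * 1.85 / 13.958 = 72.609 s

72.609 s


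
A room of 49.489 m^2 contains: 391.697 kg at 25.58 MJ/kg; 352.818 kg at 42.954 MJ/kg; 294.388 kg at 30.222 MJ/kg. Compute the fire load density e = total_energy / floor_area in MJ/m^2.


Total energy = 391.697*25.58 + 352.818*42.954 + 294.388*30.222
= 10019.61 + 15154.94 + 8896.994
= 34071.55 MJ
e = 34071.55 / 49.489 = 688.47 MJ/m^2

688.47 MJ/m^2


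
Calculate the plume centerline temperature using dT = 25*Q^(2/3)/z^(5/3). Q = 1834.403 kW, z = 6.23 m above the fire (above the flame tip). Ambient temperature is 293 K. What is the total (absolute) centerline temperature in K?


Q^(2/3) = 149.85
z^(5/3) = 21.093
dT = 25 * 149.85 / 21.093 = 177.61 K
T = 293 + 177.61 = 470.61 K

470.61 K


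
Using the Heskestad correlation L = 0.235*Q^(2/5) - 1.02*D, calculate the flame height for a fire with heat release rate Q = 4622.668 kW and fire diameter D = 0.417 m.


Q^(2/5) = 29.239
0.235 * Q^(2/5) = 6.8711
1.02 * D = 0.42534
L = 6.4457 m

6.4457 m


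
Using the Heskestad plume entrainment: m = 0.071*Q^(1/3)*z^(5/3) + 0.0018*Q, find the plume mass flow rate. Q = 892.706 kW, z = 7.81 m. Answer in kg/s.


Q^(1/3) = 9.6287
z^(5/3) = 30.743
First term = 0.071 * 9.6287 * 30.743 = 21.017
Second term = 0.0018 * 892.706 = 1.6069
m = 22.624 kg/s

22.624 kg/s


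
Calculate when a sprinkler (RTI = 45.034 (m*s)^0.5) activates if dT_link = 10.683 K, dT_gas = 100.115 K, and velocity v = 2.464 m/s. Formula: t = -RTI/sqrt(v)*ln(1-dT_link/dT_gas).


dT_link/dT_gas = 0.10671
ln(1 - 0.10671) = -0.11284
t = -45.034 / sqrt(2.464) * -0.11284 = 3.2373 s

3.2373 s


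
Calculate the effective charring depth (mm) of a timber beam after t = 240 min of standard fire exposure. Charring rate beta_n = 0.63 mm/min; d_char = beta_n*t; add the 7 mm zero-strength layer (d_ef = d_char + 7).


d_char = 0.63 * 240 = 151.2 mm
d_ef = 151.2 + 1.0*7 = 158.2 mm

158.2 mm


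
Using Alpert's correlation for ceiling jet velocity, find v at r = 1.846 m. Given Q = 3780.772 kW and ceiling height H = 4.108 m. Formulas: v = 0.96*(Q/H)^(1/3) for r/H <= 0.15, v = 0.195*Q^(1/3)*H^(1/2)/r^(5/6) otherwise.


r/H = 1.846 / 4.108 = 0.44937
r/H > 0.15, so v = 0.195*Q^(1/3)*H^(1/2)/r^(5/6)
Q^(1/3) = 15.579
H^(1/2) = 2.0268
r^(5/6) = 1.6667
v = 0.195 * 15.579 * 2.0268 / 1.6667 = 3.6942 m/s

3.6942 m/s


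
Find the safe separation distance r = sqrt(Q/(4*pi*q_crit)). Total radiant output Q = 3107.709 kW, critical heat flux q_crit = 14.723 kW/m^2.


4*pi*q_crit = 185.01
Q/(4*pi*q_crit) = 16.797
r = sqrt(16.797) = 4.0984 m

4.0984 m


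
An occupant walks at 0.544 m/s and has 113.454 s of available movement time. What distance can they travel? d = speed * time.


d = 0.544 * 113.454 = 61.719 m

61.719 m


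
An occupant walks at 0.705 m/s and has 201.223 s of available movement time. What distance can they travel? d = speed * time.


d = 0.705 * 201.223 = 141.86 m

141.86 m


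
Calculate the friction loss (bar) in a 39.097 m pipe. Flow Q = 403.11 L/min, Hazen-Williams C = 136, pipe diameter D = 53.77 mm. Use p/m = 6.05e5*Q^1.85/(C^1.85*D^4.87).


Q^1.85 = 66074
C^1.85 = 8852.1
D^4.87 = 2.6775e+08
p/m = 0.016866 bar/m
p_total = 0.016866 * 39.097 = 0.65941 bar

0.65941 bar


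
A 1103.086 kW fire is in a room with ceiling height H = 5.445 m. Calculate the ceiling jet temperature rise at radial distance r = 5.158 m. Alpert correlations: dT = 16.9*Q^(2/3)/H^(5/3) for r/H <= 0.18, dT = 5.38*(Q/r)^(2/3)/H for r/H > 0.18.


r/H = 5.158 / 5.445 = 0.94729
r/H > 0.18, so dT = 5.38*(Q/r)^(2/3)/H
Q/r = 213.86
(Q/r)^(2/3) = 35.762
dT = 5.38 * 35.762 / 5.445 = 35.335 K

35.335 K


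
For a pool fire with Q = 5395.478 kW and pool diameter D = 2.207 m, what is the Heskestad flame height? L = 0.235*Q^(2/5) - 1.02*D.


Q^(2/5) = 31.104
0.235 * Q^(2/5) = 7.3094
1.02 * D = 2.2511
L = 5.0582 m

5.0582 m


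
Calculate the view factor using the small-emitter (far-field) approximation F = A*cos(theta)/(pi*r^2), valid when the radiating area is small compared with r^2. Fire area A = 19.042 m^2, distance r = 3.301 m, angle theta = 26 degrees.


cos(26 deg) = 0.89879
pi*r^2 = 34.233
F = 19.042 * 0.89879 / 34.233 = 0.49996

0.49996


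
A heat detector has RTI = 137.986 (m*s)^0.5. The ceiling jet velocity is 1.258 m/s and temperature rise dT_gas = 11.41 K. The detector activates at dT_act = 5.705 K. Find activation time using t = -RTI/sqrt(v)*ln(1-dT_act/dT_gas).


dT_act/dT_gas = 0.5
ln(1 - 0.5) = -0.69315
t = -137.986 / sqrt(1.258) * -0.69315 = 85.275 s

85.275 s


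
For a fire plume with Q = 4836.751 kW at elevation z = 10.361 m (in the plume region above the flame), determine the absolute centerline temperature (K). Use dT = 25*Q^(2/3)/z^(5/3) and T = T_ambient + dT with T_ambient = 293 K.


Q^(2/3) = 286.00
z^(5/3) = 49.242
dT = 25 * 286.00 / 49.242 = 145.20 K
T = 293 + 145.20 = 438.20 K

438.20 K


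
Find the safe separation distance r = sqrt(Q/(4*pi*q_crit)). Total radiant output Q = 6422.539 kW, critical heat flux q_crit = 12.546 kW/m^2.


4*pi*q_crit = 157.66
Q/(4*pi*q_crit) = 40.737
r = sqrt(40.737) = 6.3826 m

6.3826 m


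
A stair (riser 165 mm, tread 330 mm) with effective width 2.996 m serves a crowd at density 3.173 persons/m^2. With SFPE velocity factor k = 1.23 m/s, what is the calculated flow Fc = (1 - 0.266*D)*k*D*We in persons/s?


1 - 0.266*D = 1 - 0.266*3.173 = 0.15598
Fs = 0.15598 * 1.23 * 3.173 = 0.60876 persons/(s*m)
Fc = 0.60876 * 2.996 = 1.8239 persons/s

1.8239 persons/s


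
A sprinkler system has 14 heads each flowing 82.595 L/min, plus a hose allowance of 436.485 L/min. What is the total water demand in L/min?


Sprinkler demand = 14 * 82.595 = 1156.33 L/min
Total = 1156.33 + 436.485 = 1592.815 L/min

1592.815 L/min


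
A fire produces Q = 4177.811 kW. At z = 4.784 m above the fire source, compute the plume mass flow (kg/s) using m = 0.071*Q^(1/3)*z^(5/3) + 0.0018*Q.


Q^(1/3) = 16.106
z^(5/3) = 13.583
First term = 0.071 * 16.106 * 13.583 = 15.532
Second term = 0.0018 * 4177.811 = 7.5201
m = 23.052 kg/s

23.052 kg/s


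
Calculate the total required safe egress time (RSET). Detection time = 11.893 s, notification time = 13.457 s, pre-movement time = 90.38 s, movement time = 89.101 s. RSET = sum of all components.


Total = 11.893 + 13.457 + 90.38 + 89.101 = 204.831 s

204.831 s


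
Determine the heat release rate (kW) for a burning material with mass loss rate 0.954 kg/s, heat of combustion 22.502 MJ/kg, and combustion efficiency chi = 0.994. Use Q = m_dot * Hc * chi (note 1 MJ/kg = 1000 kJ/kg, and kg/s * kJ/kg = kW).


Hc = 22.502 MJ/kg = 22.502 * 1000 kJ/kg = 22502 kJ/kg
Q = 0.954 kg/s * 22502 kJ/kg * 0.994 = 21338 kW

21338 kW


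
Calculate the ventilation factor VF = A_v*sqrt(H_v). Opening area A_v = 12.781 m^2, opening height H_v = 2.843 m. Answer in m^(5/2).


sqrt(H_v) = 1.6861
VF = 12.781 * 1.6861 = 21.550 m^(5/2)

21.550 m^(5/2)


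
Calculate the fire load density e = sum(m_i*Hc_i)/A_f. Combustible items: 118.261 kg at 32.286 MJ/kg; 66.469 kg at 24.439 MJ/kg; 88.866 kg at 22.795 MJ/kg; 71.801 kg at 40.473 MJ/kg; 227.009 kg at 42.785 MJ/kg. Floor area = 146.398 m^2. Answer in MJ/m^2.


Total energy = 118.261*32.286 + 66.469*24.439 + 88.866*22.795 + 71.801*40.473 + 227.009*42.785
= 3818.175 + 1624.436 + 2025.700 + 2906.002 + 9712.580
= 20086.89 MJ
e = 20086.89 / 146.398 = 137.21 MJ/m^2

137.21 MJ/m^2


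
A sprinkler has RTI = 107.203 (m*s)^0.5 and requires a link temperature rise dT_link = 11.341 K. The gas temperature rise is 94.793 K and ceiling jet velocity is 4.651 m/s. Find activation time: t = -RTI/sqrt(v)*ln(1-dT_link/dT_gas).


dT_link/dT_gas = 0.11964
ln(1 - 0.11964) = -0.12742
t = -107.203 / sqrt(4.651) * -0.12742 = 6.3341 s

6.3341 s


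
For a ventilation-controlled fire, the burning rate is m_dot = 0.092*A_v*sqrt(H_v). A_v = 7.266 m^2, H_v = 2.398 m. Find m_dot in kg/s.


sqrt(H_v) = 1.5485
m_dot = 0.092 * 7.266 * 1.5485 = 1.0352 kg/s

1.0352 kg/s


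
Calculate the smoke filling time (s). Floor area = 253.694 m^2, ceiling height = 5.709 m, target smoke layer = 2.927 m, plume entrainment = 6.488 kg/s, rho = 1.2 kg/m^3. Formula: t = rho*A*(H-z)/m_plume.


H - z = 2.782 m
t = 1.2 * 253.694 * 2.782 / 6.488 = 130.54 s

130.54 s


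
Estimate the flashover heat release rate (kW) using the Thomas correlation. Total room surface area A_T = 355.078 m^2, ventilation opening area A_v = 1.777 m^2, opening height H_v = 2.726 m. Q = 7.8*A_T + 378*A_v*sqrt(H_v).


7.8*A_T = 2769.6
sqrt(H_v) = 1.6511
378*A_v*sqrt(H_v) = 1109.0
Q = 2769.6 + 1109.0 = 3878.6 kW

3878.6 kW


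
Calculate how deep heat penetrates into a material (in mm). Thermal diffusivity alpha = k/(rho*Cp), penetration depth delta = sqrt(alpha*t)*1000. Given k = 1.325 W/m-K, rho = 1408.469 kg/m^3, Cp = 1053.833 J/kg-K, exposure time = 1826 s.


alpha = 1.325 / (1408.469 * 1053.833) = 8.9268e-07 m^2/s
alpha * t = 0.0016300
delta = sqrt(0.0016300) * 1000 = 40.374 mm

40.374 mm


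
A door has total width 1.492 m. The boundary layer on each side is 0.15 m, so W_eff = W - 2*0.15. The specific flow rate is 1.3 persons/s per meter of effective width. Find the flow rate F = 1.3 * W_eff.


W_eff = 1.492 - 0.30 = 1.192 m
F = 1.3 * 1.192 = 1.5496 persons/s

1.5496 persons/s


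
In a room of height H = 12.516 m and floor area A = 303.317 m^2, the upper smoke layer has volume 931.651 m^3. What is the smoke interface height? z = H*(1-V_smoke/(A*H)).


V/(A*H) = 0.24541
1 - 0.24541 = 0.75459
z = 12.516 * 0.75459 = 9.4445 m

9.4445 m


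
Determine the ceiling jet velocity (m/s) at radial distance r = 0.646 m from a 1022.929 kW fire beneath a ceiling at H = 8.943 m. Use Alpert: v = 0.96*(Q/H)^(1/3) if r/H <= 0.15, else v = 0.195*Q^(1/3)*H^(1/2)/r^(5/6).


r/H = 0.646 / 8.943 = 0.072235
r/H <= 0.15, so v = 0.96*(Q/H)^(1/3)
Q/H = 114.38
(Q/H)^(1/3) = 4.8542
v = 0.96 * 4.8542 = 4.6601 m/s

4.6601 m/s


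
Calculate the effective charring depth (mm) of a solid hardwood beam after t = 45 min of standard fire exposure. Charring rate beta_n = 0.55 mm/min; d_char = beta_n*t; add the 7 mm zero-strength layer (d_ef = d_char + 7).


d_char = 0.55 * 45 = 24.75 mm
d_ef = 24.75 + 1.0*7 = 31.75 mm

31.75 mm


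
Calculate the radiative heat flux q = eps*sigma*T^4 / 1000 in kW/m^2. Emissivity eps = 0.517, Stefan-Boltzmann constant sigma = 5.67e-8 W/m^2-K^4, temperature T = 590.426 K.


T^4 = 1.2152e+11
q = 0.517 * 5.67e-8 * 1.2152e+11 / 1000 = 3.5623 kW/m^2

3.5623 kW/m^2


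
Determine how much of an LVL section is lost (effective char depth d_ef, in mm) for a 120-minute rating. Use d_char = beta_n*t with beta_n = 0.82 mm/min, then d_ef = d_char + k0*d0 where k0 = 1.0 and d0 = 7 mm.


d_char = 0.82 * 120 = 98.4 mm
d_ef = 98.4 + 1.0*7 = 105.4 mm

105.4 mm


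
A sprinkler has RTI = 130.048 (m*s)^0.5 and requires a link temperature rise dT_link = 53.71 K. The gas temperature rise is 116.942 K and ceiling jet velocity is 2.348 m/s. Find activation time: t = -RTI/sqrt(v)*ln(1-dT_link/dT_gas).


dT_link/dT_gas = 0.45929
ln(1 - 0.45929) = -0.61487
t = -130.048 / sqrt(2.348) * -0.61487 = 52.184 s

52.184 s


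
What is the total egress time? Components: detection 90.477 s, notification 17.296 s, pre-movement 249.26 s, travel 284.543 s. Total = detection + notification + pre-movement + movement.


Total = 90.477 + 17.296 + 249.26 + 284.543 = 641.576 s

641.576 s


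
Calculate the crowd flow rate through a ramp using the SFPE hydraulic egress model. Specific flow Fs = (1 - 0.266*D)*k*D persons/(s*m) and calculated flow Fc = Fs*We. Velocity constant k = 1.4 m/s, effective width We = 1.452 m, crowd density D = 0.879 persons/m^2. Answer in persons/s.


1 - 0.266*D = 1 - 0.266*0.879 = 0.76619
Fs = 0.76619 * 1.4 * 0.879 = 0.94287 persons/(s*m)
Fc = 0.94287 * 1.452 = 1.3690 persons/s

1.3690 persons/s


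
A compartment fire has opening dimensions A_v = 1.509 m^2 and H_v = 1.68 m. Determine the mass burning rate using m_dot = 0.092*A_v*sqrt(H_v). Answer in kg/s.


sqrt(H_v) = 1.2961
m_dot = 0.092 * 1.509 * 1.2961 = 0.17994 kg/s

0.17994 kg/s


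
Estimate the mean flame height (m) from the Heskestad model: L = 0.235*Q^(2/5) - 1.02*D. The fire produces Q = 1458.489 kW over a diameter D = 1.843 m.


Q^(2/5) = 18.432
0.235 * Q^(2/5) = 4.3314
1.02 * D = 1.8799
L = 2.4515 m

2.4515 m


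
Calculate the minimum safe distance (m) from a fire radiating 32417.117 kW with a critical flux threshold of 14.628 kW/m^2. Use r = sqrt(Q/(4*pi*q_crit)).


4*pi*q_crit = 183.82
Q/(4*pi*q_crit) = 176.35
r = sqrt(176.35) = 13.280 m

13.280 m


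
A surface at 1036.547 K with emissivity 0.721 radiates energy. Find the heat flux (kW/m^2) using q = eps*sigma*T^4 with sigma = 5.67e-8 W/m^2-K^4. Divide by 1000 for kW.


T^4 = 1.1544e+12
q = 0.721 * 5.67e-8 * 1.1544e+12 / 1000 = 47.193 kW/m^2

47.193 kW/m^2


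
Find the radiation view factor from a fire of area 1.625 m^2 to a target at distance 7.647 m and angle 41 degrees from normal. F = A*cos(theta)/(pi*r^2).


cos(41 deg) = 0.75471
pi*r^2 = 183.71
F = 1.625 * 0.75471 / 183.71 = 0.0066758

0.0066758


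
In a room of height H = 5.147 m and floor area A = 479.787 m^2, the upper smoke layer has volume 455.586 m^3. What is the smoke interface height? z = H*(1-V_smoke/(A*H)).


V/(A*H) = 0.18449
1 - 0.18449 = 0.81551
z = 5.147 * 0.81551 = 4.1974 m

4.1974 m


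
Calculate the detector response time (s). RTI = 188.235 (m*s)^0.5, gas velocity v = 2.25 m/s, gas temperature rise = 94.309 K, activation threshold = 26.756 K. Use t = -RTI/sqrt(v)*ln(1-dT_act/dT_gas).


dT_act/dT_gas = 0.28371
ln(1 - 0.28371) = -0.33366
t = -188.235 / sqrt(2.25) * -0.33366 = 41.872 s

41.872 s


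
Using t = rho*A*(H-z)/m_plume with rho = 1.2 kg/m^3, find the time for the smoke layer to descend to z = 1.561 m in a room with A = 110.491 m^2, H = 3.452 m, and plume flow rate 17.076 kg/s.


H - z = 1.891 m
t = 1.2 * 110.491 * 1.891 / 17.076 = 14.683 s

14.683 s


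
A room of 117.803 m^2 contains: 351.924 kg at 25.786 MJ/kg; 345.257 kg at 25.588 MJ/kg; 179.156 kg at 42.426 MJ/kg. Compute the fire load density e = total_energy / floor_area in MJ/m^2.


Total energy = 351.924*25.786 + 345.257*25.588 + 179.156*42.426
= 9074.712 + 8834.436 + 7600.872
= 25510.02 MJ
e = 25510.02 / 117.803 = 216.55 MJ/m^2

216.55 MJ/m^2


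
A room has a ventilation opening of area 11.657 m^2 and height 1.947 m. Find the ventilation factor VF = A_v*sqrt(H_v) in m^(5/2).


sqrt(H_v) = 1.3953
VF = 11.657 * 1.3953 = 16.266 m^(5/2)

16.266 m^(5/2)


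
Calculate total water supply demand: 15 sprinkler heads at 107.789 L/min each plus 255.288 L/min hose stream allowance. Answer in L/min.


Sprinkler demand = 15 * 107.789 = 1616.835 L/min
Total = 1616.835 + 255.288 = 1872.123 L/min

1872.123 L/min


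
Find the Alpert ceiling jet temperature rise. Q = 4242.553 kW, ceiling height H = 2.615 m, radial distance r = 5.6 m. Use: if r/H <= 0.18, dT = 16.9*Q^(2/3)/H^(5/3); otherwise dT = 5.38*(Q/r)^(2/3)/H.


r/H = 5.6 / 2.615 = 2.1415
r/H > 0.18, so dT = 5.38*(Q/r)^(2/3)/H
Q/r = 757.60
(Q/r)^(2/3) = 83.105
dT = 5.38 * 83.105 / 2.615 = 170.98 K

170.98 K


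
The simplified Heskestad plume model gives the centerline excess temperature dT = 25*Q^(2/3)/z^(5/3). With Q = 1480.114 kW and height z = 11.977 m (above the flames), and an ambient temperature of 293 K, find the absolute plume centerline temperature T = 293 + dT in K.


Q^(2/3) = 129.88
z^(5/3) = 62.697
dT = 25 * 129.88 / 62.697 = 51.787 K
T = 293 + 51.787 = 344.79 K

344.79 K


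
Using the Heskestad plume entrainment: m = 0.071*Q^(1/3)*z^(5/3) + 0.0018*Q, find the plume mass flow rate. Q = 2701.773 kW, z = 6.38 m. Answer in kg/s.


Q^(1/3) = 13.928
z^(5/3) = 21.947
First term = 0.071 * 13.928 * 21.947 = 21.702
Second term = 0.0018 * 2701.773 = 4.8632
m = 26.566 kg/s

26.566 kg/s


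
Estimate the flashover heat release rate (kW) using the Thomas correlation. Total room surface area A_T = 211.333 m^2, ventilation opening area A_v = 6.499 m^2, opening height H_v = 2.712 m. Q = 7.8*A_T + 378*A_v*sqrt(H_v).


7.8*A_T = 1648.4
sqrt(H_v) = 1.6468
378*A_v*sqrt(H_v) = 4045.6
Q = 1648.4 + 4045.6 = 5694.0 kW

5694.0 kW


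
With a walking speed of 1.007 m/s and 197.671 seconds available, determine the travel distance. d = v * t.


d = 1.007 * 197.671 = 199.05 m

199.05 m


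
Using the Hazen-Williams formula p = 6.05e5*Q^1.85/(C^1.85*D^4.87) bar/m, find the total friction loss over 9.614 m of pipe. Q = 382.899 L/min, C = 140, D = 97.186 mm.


Q^1.85 = 60077
C^1.85 = 9339.8
D^4.87 = 4.7822e+09
p/m = 0.00081376 bar/m
p_total = 0.00081376 * 9.614 = 0.0078235 bar

0.0078235 bar


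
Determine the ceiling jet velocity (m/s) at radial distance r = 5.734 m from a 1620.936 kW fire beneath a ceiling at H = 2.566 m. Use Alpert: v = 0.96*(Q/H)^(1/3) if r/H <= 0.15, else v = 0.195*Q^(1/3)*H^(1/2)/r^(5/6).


r/H = 5.734 / 2.566 = 2.2346
r/H > 0.15, so v = 0.195*Q^(1/3)*H^(1/2)/r^(5/6)
Q^(1/3) = 11.747
H^(1/2) = 1.6019
r^(5/6) = 4.2860
v = 0.195 * 11.747 * 1.6019 / 4.2860 = 0.85612 m/s

0.85612 m/s


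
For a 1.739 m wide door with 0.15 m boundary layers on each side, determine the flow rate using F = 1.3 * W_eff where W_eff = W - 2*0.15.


W_eff = 1.739 - 0.30 = 1.439 m
F = 1.3 * 1.439 = 1.8707 persons/s

1.8707 persons/s


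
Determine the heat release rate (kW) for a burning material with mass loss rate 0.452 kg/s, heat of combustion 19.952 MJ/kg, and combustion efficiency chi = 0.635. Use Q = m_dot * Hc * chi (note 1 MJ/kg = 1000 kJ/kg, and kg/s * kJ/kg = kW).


Hc = 19.952 MJ/kg = 19.952 * 1000 kJ/kg = 19952 kJ/kg
Q = 0.452 kg/s * 19952 kJ/kg * 0.635 = 5726.6 kW

5726.6 kW


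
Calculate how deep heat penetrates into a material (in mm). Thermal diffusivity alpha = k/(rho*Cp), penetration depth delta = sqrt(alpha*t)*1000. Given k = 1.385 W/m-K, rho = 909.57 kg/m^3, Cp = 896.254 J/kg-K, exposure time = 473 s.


alpha = 1.385 / (909.57 * 896.254) = 1.6990e-06 m^2/s
alpha * t = 0.00080361
delta = sqrt(0.00080361) * 1000 = 28.348 mm

28.348 mm


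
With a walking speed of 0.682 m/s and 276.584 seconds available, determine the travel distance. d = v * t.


d = 0.682 * 276.584 = 188.63 m

188.63 m


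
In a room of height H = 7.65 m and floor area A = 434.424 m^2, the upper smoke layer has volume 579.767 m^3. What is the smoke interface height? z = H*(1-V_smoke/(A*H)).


V/(A*H) = 0.17445
1 - 0.17445 = 0.82555
z = 7.65 * 0.82555 = 6.3154 m

6.3154 m


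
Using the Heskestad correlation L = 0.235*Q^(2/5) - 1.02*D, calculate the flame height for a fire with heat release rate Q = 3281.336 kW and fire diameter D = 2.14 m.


Q^(2/5) = 25.493
0.235 * Q^(2/5) = 5.9908
1.02 * D = 2.1828
L = 3.8080 m

3.8080 m


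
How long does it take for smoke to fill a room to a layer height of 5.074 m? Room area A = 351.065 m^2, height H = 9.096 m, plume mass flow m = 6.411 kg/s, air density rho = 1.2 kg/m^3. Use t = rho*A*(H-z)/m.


H - z = 4.022 m
t = 1.2 * 351.065 * 4.022 / 6.411 = 264.29 s

264.29 s


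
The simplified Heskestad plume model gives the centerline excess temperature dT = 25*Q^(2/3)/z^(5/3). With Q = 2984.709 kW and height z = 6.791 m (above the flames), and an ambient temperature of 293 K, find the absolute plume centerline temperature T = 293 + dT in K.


Q^(2/3) = 207.30
z^(5/3) = 24.353
dT = 25 * 207.30 / 24.353 = 212.81 K
T = 293 + 212.81 = 505.81 K

505.81 K


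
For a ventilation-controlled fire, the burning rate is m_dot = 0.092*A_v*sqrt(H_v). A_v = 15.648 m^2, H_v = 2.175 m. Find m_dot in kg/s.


sqrt(H_v) = 1.4748
m_dot = 0.092 * 15.648 * 1.4748 = 2.1231 kg/s

2.1231 kg/s


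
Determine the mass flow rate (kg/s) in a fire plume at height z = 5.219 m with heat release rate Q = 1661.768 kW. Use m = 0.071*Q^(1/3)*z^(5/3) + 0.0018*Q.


Q^(1/3) = 11.845
z^(5/3) = 15.703
First term = 0.071 * 11.845 * 15.703 = 13.206
Second term = 0.0018 * 1661.768 = 2.9912
m = 16.197 kg/s

16.197 kg/s


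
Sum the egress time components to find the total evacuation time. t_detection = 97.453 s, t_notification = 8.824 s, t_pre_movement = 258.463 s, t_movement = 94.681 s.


Total = 97.453 + 8.824 + 258.463 + 94.681 = 459.421 s

459.421 s


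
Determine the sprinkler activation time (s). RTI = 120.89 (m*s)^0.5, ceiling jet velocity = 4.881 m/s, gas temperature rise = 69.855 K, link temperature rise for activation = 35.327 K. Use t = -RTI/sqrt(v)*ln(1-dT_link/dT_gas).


dT_link/dT_gas = 0.50572
ln(1 - 0.50572) = -0.70465
t = -120.89 / sqrt(4.881) * -0.70465 = 38.558 s

38.558 s


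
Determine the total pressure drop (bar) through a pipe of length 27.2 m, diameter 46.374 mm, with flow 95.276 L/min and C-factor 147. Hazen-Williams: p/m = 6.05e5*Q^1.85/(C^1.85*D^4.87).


Q^1.85 = 4582.7
C^1.85 = 10222
D^4.87 = 1.3024e+08
p/m = 0.0020825 bar/m
p_total = 0.0020825 * 27.2 = 0.056643 bar

0.056643 bar


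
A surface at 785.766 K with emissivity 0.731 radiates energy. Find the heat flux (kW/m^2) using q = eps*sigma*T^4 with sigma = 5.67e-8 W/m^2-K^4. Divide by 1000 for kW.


T^4 = 3.8122e+11
q = 0.731 * 5.67e-8 * 3.8122e+11 / 1000 = 15.801 kW/m^2

15.801 kW/m^2


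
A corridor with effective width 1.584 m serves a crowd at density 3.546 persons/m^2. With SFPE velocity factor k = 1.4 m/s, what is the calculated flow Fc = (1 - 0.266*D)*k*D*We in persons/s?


1 - 0.266*D = 1 - 0.266*3.546 = 0.056764
Fs = 0.056764 * 1.4 * 3.546 = 0.28180 persons/(s*m)
Fc = 0.28180 * 1.584 = 0.44637 persons/s

0.44637 persons/s


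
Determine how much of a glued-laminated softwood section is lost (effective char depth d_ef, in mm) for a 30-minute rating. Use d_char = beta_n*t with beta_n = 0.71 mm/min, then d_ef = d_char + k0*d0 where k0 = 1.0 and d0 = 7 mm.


d_char = 0.71 * 30 = 21.3 mm
d_ef = 21.3 + 1.0*7 = 28.3 mm

28.3 mm


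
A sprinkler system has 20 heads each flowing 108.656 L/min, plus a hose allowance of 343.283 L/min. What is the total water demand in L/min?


Sprinkler demand = 20 * 108.656 = 2173.12 L/min
Total = 2173.12 + 343.283 = 2516.403 L/min

2516.403 L/min


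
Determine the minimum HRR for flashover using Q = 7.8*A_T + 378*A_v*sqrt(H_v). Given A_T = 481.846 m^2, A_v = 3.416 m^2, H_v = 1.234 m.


7.8*A_T = 3758.4
sqrt(H_v) = 1.1109
378*A_v*sqrt(H_v) = 1434.4
Q = 3758.4 + 1434.4 = 5192.8 kW

5192.8 kW


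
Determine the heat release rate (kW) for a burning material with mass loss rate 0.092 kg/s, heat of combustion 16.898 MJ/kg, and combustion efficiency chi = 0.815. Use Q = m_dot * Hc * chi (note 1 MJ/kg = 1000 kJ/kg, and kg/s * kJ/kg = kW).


Hc = 16.898 MJ/kg = 16.898 * 1000 kJ/kg = 16898 kJ/kg
Q = 0.092 kg/s * 16898 kJ/kg * 0.815 = 1267.0 kW

1267.0 kW


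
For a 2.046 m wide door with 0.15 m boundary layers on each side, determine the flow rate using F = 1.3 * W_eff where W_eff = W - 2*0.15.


W_eff = 2.046 - 0.30 = 1.746 m
F = 1.3 * 1.746 = 2.2698 persons/s

2.2698 persons/s


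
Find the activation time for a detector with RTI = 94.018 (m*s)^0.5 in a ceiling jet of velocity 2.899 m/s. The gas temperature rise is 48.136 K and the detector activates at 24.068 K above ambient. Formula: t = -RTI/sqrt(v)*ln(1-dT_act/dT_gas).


dT_act/dT_gas = 0.5
ln(1 - 0.5) = -0.69315
t = -94.018 / sqrt(2.899) * -0.69315 = 38.275 s

38.275 s


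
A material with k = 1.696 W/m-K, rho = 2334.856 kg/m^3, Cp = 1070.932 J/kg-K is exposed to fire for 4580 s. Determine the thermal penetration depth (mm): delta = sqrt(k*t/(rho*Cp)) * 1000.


alpha = 1.696 / (2334.856 * 1070.932) = 6.7827e-07 m^2/s
alpha * t = 0.0031065
delta = sqrt(0.0031065) * 1000 = 55.736 mm

55.736 mm


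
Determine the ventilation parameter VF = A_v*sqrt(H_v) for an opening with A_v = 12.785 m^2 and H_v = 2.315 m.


sqrt(H_v) = 1.5215
VF = 12.785 * 1.5215 = 19.453 m^(5/2)

19.453 m^(5/2)


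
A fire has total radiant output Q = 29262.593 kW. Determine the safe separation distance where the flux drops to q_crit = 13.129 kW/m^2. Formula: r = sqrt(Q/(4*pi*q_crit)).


4*pi*q_crit = 164.98
Q/(4*pi*q_crit) = 177.37
r = sqrt(177.37) = 13.318 m

13.318 m


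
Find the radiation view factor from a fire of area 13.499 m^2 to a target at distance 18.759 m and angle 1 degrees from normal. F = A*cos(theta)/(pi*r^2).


cos(1 deg) = 0.99985
pi*r^2 = 1105.5
F = 13.499 * 0.99985 / 1105.5 = 0.012209

0.012209


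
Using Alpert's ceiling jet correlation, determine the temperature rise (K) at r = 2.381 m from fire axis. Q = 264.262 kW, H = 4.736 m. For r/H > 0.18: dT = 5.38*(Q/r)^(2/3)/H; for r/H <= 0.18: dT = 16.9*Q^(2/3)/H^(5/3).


r/H = 2.381 / 4.736 = 0.50274
r/H > 0.18, so dT = 5.38*(Q/r)^(2/3)/H
Q/r = 110.99
(Q/r)^(2/3) = 23.095
dT = 5.38 * 23.095 / 4.736 = 26.235 K

26.235 K


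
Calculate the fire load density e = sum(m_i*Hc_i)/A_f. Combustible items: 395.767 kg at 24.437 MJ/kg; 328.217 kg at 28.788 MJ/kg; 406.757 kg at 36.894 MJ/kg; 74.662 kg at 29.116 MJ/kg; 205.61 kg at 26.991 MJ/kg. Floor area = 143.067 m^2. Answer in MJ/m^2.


Total energy = 395.767*24.437 + 328.217*28.788 + 406.757*36.894 + 74.662*29.116 + 205.61*26.991
= 9671.358 + 9448.711 + 15006.89 + 2173.859 + 5549.620
= 41850.44 MJ
e = 41850.44 / 143.067 = 292.52 MJ/m^2

292.52 MJ/m^2


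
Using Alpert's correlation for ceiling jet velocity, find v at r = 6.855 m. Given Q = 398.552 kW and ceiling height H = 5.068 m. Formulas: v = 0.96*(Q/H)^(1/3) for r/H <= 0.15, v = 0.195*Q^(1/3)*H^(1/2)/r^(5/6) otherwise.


r/H = 6.855 / 5.068 = 1.3526
r/H > 0.15, so v = 0.195*Q^(1/3)*H^(1/2)/r^(5/6)
Q^(1/3) = 7.3592
H^(1/2) = 2.2512
r^(5/6) = 4.9736
v = 0.195 * 7.3592 * 2.2512 / 4.9736 = 0.64954 m/s

0.64954 m/s


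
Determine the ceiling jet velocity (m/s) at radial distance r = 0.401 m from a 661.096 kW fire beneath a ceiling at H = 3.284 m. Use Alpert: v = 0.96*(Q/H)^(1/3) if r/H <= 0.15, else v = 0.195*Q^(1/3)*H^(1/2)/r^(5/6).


r/H = 0.401 / 3.284 = 0.12211
r/H <= 0.15, so v = 0.96*(Q/H)^(1/3)
Q/H = 201.31
(Q/H)^(1/3) = 5.8608
v = 0.96 * 5.8608 = 5.6263 m/s

5.6263 m/s


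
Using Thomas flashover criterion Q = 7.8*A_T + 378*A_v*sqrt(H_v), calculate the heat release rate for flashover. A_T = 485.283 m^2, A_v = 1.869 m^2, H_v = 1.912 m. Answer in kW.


7.8*A_T = 3785.2
sqrt(H_v) = 1.3828
378*A_v*sqrt(H_v) = 976.89
Q = 3785.2 + 976.89 = 4762.1 kW

4762.1 kW


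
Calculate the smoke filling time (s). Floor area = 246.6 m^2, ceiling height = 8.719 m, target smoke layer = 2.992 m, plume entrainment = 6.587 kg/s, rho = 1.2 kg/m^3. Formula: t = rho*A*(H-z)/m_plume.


H - z = 5.727 m
t = 1.2 * 246.6 * 5.727 / 6.587 = 257.28 s

257.28 s


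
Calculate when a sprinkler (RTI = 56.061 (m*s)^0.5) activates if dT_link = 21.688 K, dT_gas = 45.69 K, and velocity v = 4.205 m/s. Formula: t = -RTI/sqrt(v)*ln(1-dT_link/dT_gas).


dT_link/dT_gas = 0.47468
ln(1 - 0.47468) = -0.64374
t = -56.061 / sqrt(4.205) * -0.64374 = 17.599 s

17.599 s


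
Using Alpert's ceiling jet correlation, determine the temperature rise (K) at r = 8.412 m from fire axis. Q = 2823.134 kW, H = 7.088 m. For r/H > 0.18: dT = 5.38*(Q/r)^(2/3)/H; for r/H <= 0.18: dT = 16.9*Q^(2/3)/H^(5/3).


r/H = 8.412 / 7.088 = 1.1868
r/H > 0.18, so dT = 5.38*(Q/r)^(2/3)/H
Q/r = 335.61
(Q/r)^(2/3) = 48.293
dT = 5.38 * 48.293 / 7.088 = 36.656 K

36.656 K


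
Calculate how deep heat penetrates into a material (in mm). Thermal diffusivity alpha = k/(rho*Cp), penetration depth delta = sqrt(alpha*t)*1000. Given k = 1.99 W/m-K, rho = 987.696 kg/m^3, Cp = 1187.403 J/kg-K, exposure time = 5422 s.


alpha = 1.99 / (987.696 * 1187.403) = 1.6968e-06 m^2/s
alpha * t = 0.0092001
delta = sqrt(0.0092001) * 1000 = 95.917 mm

95.917 mm


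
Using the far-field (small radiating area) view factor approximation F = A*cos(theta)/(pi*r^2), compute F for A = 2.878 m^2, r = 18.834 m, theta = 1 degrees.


cos(1 deg) = 0.99985
pi*r^2 = 1114.4
F = 2.878 * 0.99985 / 1114.4 = 0.0025822

0.0025822


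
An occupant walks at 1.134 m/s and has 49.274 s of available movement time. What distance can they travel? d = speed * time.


d = 1.134 * 49.274 = 55.877 m

55.877 m


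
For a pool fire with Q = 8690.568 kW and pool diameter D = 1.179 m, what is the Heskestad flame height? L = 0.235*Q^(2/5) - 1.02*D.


Q^(2/5) = 37.637
0.235 * Q^(2/5) = 8.8448
1.02 * D = 1.2026
L = 7.6422 m

7.6422 m


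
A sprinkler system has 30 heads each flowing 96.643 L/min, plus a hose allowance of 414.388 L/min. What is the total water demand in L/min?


Sprinkler demand = 30 * 96.643 = 2899.29 L/min
Total = 2899.29 + 414.388 = 3313.678 L/min

3313.678 L/min


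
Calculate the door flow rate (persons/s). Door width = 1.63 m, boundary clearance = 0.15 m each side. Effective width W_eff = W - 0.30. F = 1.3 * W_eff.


W_eff = 1.63 - 0.30 = 1.33 m
F = 1.3 * 1.33 = 1.729 persons/s

1.729 persons/s


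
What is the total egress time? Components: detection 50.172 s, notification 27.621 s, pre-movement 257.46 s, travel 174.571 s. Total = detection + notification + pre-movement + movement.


Total = 50.172 + 27.621 + 257.46 + 174.571 = 509.824 s

509.824 s


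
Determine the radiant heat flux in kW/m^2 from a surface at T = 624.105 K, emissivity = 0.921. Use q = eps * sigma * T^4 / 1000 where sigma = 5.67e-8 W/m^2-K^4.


T^4 = 1.5172e+11
q = 0.921 * 5.67e-8 * 1.5172e+11 / 1000 = 7.9227 kW/m^2

7.9227 kW/m^2


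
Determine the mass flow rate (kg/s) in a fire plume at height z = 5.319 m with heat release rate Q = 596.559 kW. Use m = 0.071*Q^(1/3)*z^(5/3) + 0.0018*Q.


Q^(1/3) = 8.4182
z^(5/3) = 16.208
First term = 0.071 * 8.4182 * 16.208 = 9.6871
Second term = 0.0018 * 596.559 = 1.0738
m = 10.761 kg/s

10.761 kg/s


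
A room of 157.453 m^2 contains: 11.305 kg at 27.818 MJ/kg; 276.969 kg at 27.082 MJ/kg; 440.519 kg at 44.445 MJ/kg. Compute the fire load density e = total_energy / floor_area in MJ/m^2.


Total energy = 11.305*27.818 + 276.969*27.082 + 440.519*44.445
= 314.4825 + 7500.874 + 19578.87
= 27394.22 MJ
e = 27394.22 / 157.453 = 173.98 MJ/m^2

173.98 MJ/m^2


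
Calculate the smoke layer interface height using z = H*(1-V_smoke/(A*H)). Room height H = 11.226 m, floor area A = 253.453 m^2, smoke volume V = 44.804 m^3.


V/(A*H) = 0.015747
1 - 0.015747 = 0.98425
z = 11.226 * 0.98425 = 11.049 m

11.049 m


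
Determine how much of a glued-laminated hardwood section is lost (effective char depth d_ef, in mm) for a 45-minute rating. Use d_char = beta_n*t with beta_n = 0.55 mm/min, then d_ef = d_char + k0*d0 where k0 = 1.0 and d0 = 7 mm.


d_char = 0.55 * 45 = 24.75 mm
d_ef = 24.75 + 1.0*7 = 31.75 mm

31.75 mm


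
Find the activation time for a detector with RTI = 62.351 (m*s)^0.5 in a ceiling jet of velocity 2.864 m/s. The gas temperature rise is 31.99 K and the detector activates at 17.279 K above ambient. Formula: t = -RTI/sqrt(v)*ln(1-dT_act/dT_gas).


dT_act/dT_gas = 0.54014
ln(1 - 0.54014) = -0.77683
t = -62.351 / sqrt(2.864) * -0.77683 = 28.621 s

28.621 s


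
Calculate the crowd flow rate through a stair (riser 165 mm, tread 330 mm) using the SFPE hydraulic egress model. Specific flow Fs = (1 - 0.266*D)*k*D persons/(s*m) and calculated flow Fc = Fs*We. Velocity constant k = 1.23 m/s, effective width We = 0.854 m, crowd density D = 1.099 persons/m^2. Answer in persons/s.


1 - 0.266*D = 1 - 0.266*1.099 = 0.70767
Fs = 0.70767 * 1.23 * 1.099 = 0.95660 persons/(s*m)
Fc = 0.95660 * 0.854 = 0.81694 persons/s

0.81694 persons/s


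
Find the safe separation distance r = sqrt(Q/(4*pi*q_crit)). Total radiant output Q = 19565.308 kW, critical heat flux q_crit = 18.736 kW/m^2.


4*pi*q_crit = 235.44
Q/(4*pi*q_crit) = 83.100
r = sqrt(83.100) = 9.1159 m

9.1159 m


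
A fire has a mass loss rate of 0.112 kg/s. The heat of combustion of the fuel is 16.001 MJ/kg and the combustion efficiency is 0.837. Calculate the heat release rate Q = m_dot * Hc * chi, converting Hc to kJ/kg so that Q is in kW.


Hc = 16.001 MJ/kg = 16.001 * 1000 kJ/kg = 16001 kJ/kg
Q = 0.112 kg/s * 16001 kJ/kg * 0.837 = 1500.0 kW

1500.0 kW


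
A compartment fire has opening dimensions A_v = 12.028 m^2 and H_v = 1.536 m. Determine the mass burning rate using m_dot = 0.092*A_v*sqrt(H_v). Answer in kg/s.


sqrt(H_v) = 1.2394
m_dot = 0.092 * 12.028 * 1.2394 = 1.3714 kg/s

1.3714 kg/s


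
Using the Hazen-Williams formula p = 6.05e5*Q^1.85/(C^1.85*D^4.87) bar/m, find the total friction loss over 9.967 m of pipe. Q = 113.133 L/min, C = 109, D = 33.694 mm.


Q^1.85 = 6297.1
C^1.85 = 5878.1
D^4.87 = 2.7490e+07
p/m = 0.023576 bar/m
p_total = 0.023576 * 9.967 = 0.23498 bar

0.23498 bar


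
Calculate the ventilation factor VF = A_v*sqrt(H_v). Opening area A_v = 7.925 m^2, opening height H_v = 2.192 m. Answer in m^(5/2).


sqrt(H_v) = 1.4805
VF = 7.925 * 1.4805 = 11.733 m^(5/2)

11.733 m^(5/2)


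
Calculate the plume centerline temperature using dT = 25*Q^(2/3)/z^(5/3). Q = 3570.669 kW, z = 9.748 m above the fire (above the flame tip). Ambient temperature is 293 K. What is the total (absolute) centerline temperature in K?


Q^(2/3) = 233.61
z^(5/3) = 44.483
dT = 25 * 233.61 / 44.483 = 131.29 K
T = 293 + 131.29 = 424.29 K

424.29 K


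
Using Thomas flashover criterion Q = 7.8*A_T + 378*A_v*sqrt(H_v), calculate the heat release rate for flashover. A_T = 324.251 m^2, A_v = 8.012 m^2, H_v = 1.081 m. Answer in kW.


7.8*A_T = 2529.2
sqrt(H_v) = 1.0397
378*A_v*sqrt(H_v) = 3148.8
Q = 2529.2 + 3148.8 = 5678.0 kW

5678.0 kW


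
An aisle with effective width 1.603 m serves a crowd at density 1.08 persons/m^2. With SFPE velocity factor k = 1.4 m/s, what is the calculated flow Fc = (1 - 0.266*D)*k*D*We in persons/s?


1 - 0.266*D = 1 - 0.266*1.08 = 0.71272
Fs = 0.71272 * 1.4 * 1.08 = 1.0776 persons/(s*m)
Fc = 1.0776 * 1.603 = 1.7274 persons/s

1.7274 persons/s


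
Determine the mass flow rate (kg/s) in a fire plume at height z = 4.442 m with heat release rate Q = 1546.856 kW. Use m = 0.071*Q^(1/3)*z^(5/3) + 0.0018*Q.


Q^(1/3) = 11.565
z^(5/3) = 12.003
First term = 0.071 * 11.565 * 12.003 = 9.8561
Second term = 0.0018 * 1546.856 = 2.7843
m = 12.640 kg/s

12.640 kg/s


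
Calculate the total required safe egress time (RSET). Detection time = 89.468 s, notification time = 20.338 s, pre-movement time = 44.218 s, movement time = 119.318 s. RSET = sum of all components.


Total = 89.468 + 20.338 + 44.218 + 119.318 = 273.342 s

273.342 s


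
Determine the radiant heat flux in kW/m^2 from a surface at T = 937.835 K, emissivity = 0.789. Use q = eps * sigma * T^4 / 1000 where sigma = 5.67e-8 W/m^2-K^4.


T^4 = 7.7358e+11
q = 0.789 * 5.67e-8 * 7.7358e+11 / 1000 = 34.607 kW/m^2

34.607 kW/m^2


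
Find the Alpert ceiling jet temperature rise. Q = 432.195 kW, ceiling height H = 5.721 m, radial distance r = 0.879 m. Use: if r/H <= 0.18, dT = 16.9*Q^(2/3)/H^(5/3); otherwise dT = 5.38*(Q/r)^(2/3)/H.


r/H = 0.879 / 5.721 = 0.15364
r/H <= 0.18, so dT = 16.9*Q^(2/3)/H^(5/3)
Q^(2/3) = 57.164
H^(5/3) = 18.300
dT = 16.9 * 57.164 / 18.300 = 52.790 K

52.790 K


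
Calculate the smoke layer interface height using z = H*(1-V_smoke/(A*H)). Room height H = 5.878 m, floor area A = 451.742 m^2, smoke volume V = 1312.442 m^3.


V/(A*H) = 0.49427
1 - 0.49427 = 0.50573
z = 5.878 * 0.50573 = 2.9727 m

2.9727 m


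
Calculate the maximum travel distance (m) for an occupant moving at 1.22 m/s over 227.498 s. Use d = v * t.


d = 1.22 * 227.498 = 277.55 m

277.55 m


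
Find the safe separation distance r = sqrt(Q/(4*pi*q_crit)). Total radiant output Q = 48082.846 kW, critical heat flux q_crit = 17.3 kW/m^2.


4*pi*q_crit = 217.40
Q/(4*pi*q_crit) = 221.17
r = sqrt(221.17) = 14.872 m

14.872 m


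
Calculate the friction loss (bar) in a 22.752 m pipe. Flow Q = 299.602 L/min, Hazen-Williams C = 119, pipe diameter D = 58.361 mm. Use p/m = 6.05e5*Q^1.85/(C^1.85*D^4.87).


Q^1.85 = 38160
C^1.85 = 6914.5
D^4.87 = 3.9904e+08
p/m = 0.0083673 bar/m
p_total = 0.0083673 * 22.752 = 0.19037 bar

0.19037 bar


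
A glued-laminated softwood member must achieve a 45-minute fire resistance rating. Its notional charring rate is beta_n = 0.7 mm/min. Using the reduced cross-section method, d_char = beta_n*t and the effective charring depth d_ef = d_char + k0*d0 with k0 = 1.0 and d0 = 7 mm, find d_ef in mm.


d_char = 0.7 * 45 = 31.5 mm
d_ef = 31.5 + 1.0*7 = 38.5 mm

38.5 mm
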